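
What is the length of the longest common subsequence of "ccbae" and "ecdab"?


LCS of "ccbae" and "ecdab"
DP table:
           e    c    d    a    b
      0    0    0    0    0    0
  c   0    0    1    1    1    1
  c   0    0    1    1    1    1
  b   0    0    1    1    1    2
  a   0    0    1    1    2    2
  e   0    1    1    1    2    2
LCS length = dp[5][5] = 2

2


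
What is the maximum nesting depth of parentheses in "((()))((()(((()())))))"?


Input: "((()))((()(((()())))))"
Tracking depth:
  Position 0 '(': depth becomes 1
  Position 1 '(': depth becomes 2
  Position 2 '(': depth becomes 3
  Position 3 ')': depth becomes 2
  Position 4 ')': depth becomes 1
  Position 5 ')': depth becomes 0
  Position 6 '(': depth becomes 1
  Position 7 '(': depth becomes 2
  Position 8 '(': depth becomes 3
  Position 9 ')': depth becomes 2
  Position 10 '(': depth becomes 3
  Position 11 '(': depth becomes 4
  Position 12 '(': depth becomes 5
  Position 13 '(': depth becomes 6
  Position 14 ')': depth becomes 5
  Position 15 '(': depth becomes 6
  Position 16 ')': depth becomes 5
  Position 17 ')': depth becomes 4
  Position 18 ')': depth becomes 3
  Position 19 ')': depth becomes 2
  Position 20 ')': depth becomes 1
  Position 21 ')': depth becomes 0
Maximum depth reached: 6

6


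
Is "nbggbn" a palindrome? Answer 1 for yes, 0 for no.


Input: nbggbn
Reversed: nbggbn
  Compare pos 0 ('n') with pos 5 ('n'): match
  Compare pos 1 ('b') with pos 4 ('b'): match
  Compare pos 2 ('g') with pos 3 ('g'): match
Result: palindrome

1


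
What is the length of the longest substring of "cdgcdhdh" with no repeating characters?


Input: "cdgcdhdh"
Sliding window (track last position of each char):
  Position 0 ('c'): window [0,0] length 1 -- new best
  Position 1 ('d'): window [0,1] length 2 -- new best
  Position 2 ('g'): window [0,2] length 3 -- new best
  Position 3 ('c'): repeat (last at 0), move window start to 1
  Position 3 ('c'): window [1,3] length 3
  Position 4 ('d'): repeat (last at 1), move window start to 2
  Position 4 ('d'): window [2,4] length 3
  Position 5 ('h'): window [2,5] length 4 -- new best
  Position 6 ('d'): repeat (last at 4), move window start to 5
  Position 6 ('d'): window [5,6] length 2
  Position 7 ('h'): repeat (last at 5), move window start to 6
  Position 7 ('h'): window [6,7] length 2
Longest substring with no repeats: "gcdh" with length 4

4


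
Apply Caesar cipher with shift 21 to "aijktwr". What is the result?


Caesar cipher: shift "aijktwr" by 21
  'a' (pos 0) + 21 = pos 21 = 'v'
  'i' (pos 8) + 21 = pos 3 = 'd'
  'j' (pos 9) + 21 = pos 4 = 'e'
  'k' (pos 10) + 21 = pos 5 = 'f'
  't' (pos 19) + 21 = pos 14 = 'o'
  'w' (pos 22) + 21 = pos 17 = 'r'
  'r' (pos 17) + 21 = pos 12 = 'm'
Result: vdeform

vdeform


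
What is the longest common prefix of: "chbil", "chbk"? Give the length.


Words: chbil, chbk
  Position 0: all 'c' => match
  Position 1: all 'h' => match
  Position 2: all 'b' => match
  Position 3: ('i', 'k') => mismatch, stop
LCP = "chb" (length 3)

3


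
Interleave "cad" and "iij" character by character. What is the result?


Interleaving "cad" and "iij":
  Position 0: 'c' from first, 'i' from second => "ci"
  Position 1: 'a' from first, 'i' from second => "ai"
  Position 2: 'd' from first, 'j' from second => "dj"
Result: ciaidj

ciaidj


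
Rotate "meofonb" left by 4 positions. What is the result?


Input: "meofonb", rotate left by 4
First 4 characters: "meof"
Remaining characters: "onb"
Concatenate remaining + first: "onb" + "meof" = "onbmeof"

onbmeof


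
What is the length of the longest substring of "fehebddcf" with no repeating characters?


Input: "fehebddcf"
Sliding window (track last position of each char):
  Position 0 ('f'): window [0,0] length 1 -- new best
  Position 1 ('e'): window [0,1] length 2 -- new best
  Position 2 ('h'): window [0,2] length 3 -- new best
  Position 3 ('e'): repeat (last at 1), move window start to 2
  Position 3 ('e'): window [2,3] length 2
  Position 4 ('b'): window [2,4] length 3
  Position 5 ('d'): window [2,5] length 4 -- new best
  Position 6 ('d'): repeat (last at 5), move window start to 6
  Position 6 ('d'): window [6,6] length 1
  Position 7 ('c'): window [6,7] length 2
  Position 8 ('f'): window [6,8] length 3
Longest substring with no repeats: "hebd" with length 4

4


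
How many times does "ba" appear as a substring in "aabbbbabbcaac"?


Searching for "ba" in "aabbbbabbcaac"
Scanning each position:
  Position 0: "aa" => no
  Position 1: "ab" => no
  Position 2: "bb" => no
  Position 3: "bb" => no
  Position 4: "bb" => no
  Position 5: "ba" => MATCH
  Position 6: "ab" => no
  Position 7: "bb" => no
  Position 8: "bc" => no
  Position 9: "ca" => no
  Position 10: "aa" => no
  Position 11: "ac" => no
Total occurrences: 1

1


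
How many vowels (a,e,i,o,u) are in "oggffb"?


Input: oggffb
Checking each character:
  'o' at position 0: vowel (running total: 1)
  'g' at position 1: consonant
  'g' at position 2: consonant
  'f' at position 3: consonant
  'f' at position 4: consonant
  'b' at position 5: consonant
Total vowels: 1

1


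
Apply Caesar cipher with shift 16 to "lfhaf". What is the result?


Caesar cipher: shift "lfhaf" by 16
  'l' (pos 11) + 16 = pos 1 = 'b'
  'f' (pos 5) + 16 = pos 21 = 'v'
  'h' (pos 7) + 16 = pos 23 = 'x'
  'a' (pos 0) + 16 = pos 16 = 'q'
  'f' (pos 5) + 16 = pos 21 = 'v'
Result: bvxqv

bvxqv


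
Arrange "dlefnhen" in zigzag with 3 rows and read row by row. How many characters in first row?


Zigzag "dlefnhen" into 3 rows:
Placing characters:
  'd' => row 0
  'l' => row 1
  'e' => row 2
  'f' => row 1
  'n' => row 0
  'h' => row 1
  'e' => row 2
  'n' => row 1
Rows:
  Row 0: "dn"
  Row 1: "lfhn"
  Row 2: "ee"
First row length: 2

2


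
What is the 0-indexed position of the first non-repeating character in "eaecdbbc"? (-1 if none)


Input: eaecdbbc
Character frequencies:
  'a': 1
  'b': 2
  'c': 2
  'd': 1
  'e': 2
Scanning left to right for freq == 1:
  Position 0 ('e'): freq=2, skip
  Position 1 ('a'): unique! => answer = 1

1


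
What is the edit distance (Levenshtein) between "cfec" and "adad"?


Computing edit distance: "cfec" -> "adad"
DP table:
           a    d    a    d
      0    1    2    3    4
  c   1    1    2    3    4
  f   2    2    2    3    4
  e   3    3    3    3    4
  c   4    4    4    4    4
Edit distance = dp[4][4] = 4

4


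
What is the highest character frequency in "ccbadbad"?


Input: ccbadbad
Character counts:
  'a': 2
  'b': 2
  'c': 2
  'd': 2
Maximum frequency: 2

2


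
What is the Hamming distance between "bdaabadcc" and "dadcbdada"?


Comparing "bdaabadcc" and "dadcbdada" position by position:
  Position 0: 'b' vs 'd' => differ
  Position 1: 'd' vs 'a' => differ
  Position 2: 'a' vs 'd' => differ
  Position 3: 'a' vs 'c' => differ
  Position 4: 'b' vs 'b' => same
  Position 5: 'a' vs 'd' => differ
  Position 6: 'd' vs 'a' => differ
  Position 7: 'c' vs 'd' => differ
  Position 8: 'c' vs 'a' => differ
Total differences (Hamming distance): 8

8


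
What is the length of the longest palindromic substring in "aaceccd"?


Input: "aaceccd"
Checking substrings for palindromes:
  [2:5] "cec" (len 3) => palindrome
  [0:2] "aa" (len 2) => palindrome
  [4:6] "cc" (len 2) => palindrome
Longest palindromic substring: "cec" with length 3

3


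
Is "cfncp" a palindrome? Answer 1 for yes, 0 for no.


Input: cfncp
Reversed: pcnfc
  Compare pos 0 ('c') with pos 4 ('p'): MISMATCH
  Compare pos 1 ('f') with pos 3 ('c'): MISMATCH
Result: not a palindrome

0


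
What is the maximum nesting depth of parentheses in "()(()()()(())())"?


Input: "()(()()()(())())"
Tracking depth:
  Position 0 '(': depth becomes 1
  Position 1 ')': depth becomes 0
  Position 2 '(': depth becomes 1
  Position 3 '(': depth becomes 2
  Position 4 ')': depth becomes 1
  Position 5 '(': depth becomes 2
  Position 6 ')': depth becomes 1
  Position 7 '(': depth becomes 2
  Position 8 ')': depth becomes 1
  Position 9 '(': depth becomes 2
  Position 10 '(': depth becomes 3
  Position 11 ')': depth becomes 2
  Position 12 ')': depth becomes 1
  Position 13 '(': depth becomes 2
  Position 14 ')': depth becomes 1
  Position 15 ')': depth becomes 0
Maximum depth reached: 3

3


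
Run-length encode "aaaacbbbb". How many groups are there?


Input: aaaacbbbb
Scanning for consecutive runs:
  Group 1: 'a' x 4 (positions 0-3)
  Group 2: 'c' x 1 (positions 4-4)
  Group 3: 'b' x 4 (positions 5-8)
Total groups: 3

3


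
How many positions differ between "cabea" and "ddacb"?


Comparing "cabea" and "ddacb" position by position:
  Position 0: 'c' vs 'd' => DIFFER
  Position 1: 'a' vs 'd' => DIFFER
  Position 2: 'b' vs 'a' => DIFFER
  Position 3: 'e' vs 'c' => DIFFER
  Position 4: 'a' vs 'b' => DIFFER
Positions that differ: 5

5


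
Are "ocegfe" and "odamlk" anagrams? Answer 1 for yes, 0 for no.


Strings: "ocegfe", "odamlk"
Sorted first:  ceefgo
Sorted second: adklmo
Differ at position 0: 'c' vs 'a' => not anagrams

0


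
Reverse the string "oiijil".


Input: oiijil
Reading characters right to left:
  Position 5: 'l'
  Position 4: 'i'
  Position 3: 'j'
  Position 2: 'i'
  Position 1: 'i'
  Position 0: 'o'
Reversed: lijiio

lijiio


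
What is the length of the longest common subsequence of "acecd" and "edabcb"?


LCS of "acecd" and "edabcb"
DP table:
           e    d    a    b    c    b
      0    0    0    0    0    0    0
  a   0    0    0    1    1    1    1
  c   0    0    0    1    1    2    2
  e   0    1    1    1    1    2    2
  c   0    1    1    1    1    2    2
  d   0    1    2    2    2    2    2
LCS length = dp[5][6] = 2

2


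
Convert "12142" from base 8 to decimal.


Input: "12142" in base 8
Positional expansion:
  Digit '1' (value 1) x 8^4 = 4096
  Digit '2' (value 2) x 8^3 = 1024
  Digit '1' (value 1) x 8^2 = 64
  Digit '4' (value 4) x 8^1 = 32
  Digit '2' (value 2) x 8^0 = 2
Sum = 5218

5218


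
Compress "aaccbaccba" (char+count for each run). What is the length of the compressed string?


Input: aaccbaccba
Runs:
  'a' x 2 => "a2"
  'c' x 2 => "c2"
  'b' x 1 => "b1"
  'a' x 1 => "a1"
  'c' x 2 => "c2"
  'b' x 1 => "b1"
  'a' x 1 => "a1"
Compressed: "a2c2b1a1c2b1a1"
Compressed length: 14

14


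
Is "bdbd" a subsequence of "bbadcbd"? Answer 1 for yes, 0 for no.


Check if "bdbd" is a subsequence of "bbadcbd"
Greedy scan:
  Position 0 ('b'): matches sub[0] = 'b'
  Position 1 ('b'): no match needed
  Position 2 ('a'): no match needed
  Position 3 ('d'): matches sub[1] = 'd'
  Position 4 ('c'): no match needed
  Position 5 ('b'): matches sub[2] = 'b'
  Position 6 ('d'): matches sub[3] = 'd'
All 4 characters matched => is a subsequence

1


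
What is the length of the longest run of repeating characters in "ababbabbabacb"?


Input: "ababbabbabacb"
Scanning for longest run:
  Position 1 ('b'): new char, reset run to 1
  Position 2 ('a'): new char, reset run to 1
  Position 3 ('b'): new char, reset run to 1
  Position 4 ('b'): continues run of 'b', length=2
  Position 5 ('a'): new char, reset run to 1
  Position 6 ('b'): new char, reset run to 1
  Position 7 ('b'): continues run of 'b', length=2
  Position 8 ('a'): new char, reset run to 1
  Position 9 ('b'): new char, reset run to 1
  Position 10 ('a'): new char, reset run to 1
  Position 11 ('c'): new char, reset run to 1
  Position 12 ('b'): new char, reset run to 1
Longest run: 'b' with length 2

2


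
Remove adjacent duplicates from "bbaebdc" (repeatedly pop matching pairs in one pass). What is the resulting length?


Input: bbaebdc
Stack-based adjacent duplicate removal:
  Read 'b': push. Stack: b
  Read 'b': matches stack top 'b' => pop. Stack: (empty)
  Read 'a': push. Stack: a
  Read 'e': push. Stack: ae
  Read 'b': push. Stack: aeb
  Read 'd': push. Stack: aebd
  Read 'c': push. Stack: aebdc
Final stack: "aebdc" (length 5)

5


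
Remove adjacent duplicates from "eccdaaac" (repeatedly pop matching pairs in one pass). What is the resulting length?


Input: eccdaaac
Stack-based adjacent duplicate removal:
  Read 'e': push. Stack: e
  Read 'c': push. Stack: ec
  Read 'c': matches stack top 'c' => pop. Stack: e
  Read 'd': push. Stack: ed
  Read 'a': push. Stack: eda
  Read 'a': matches stack top 'a' => pop. Stack: ed
  Read 'a': push. Stack: eda
  Read 'c': push. Stack: edac
Final stack: "edac" (length 4)

4


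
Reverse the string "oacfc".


Input: oacfc
Reading characters right to left:
  Position 4: 'c'
  Position 3: 'f'
  Position 2: 'c'
  Position 1: 'a'
  Position 0: 'o'
Reversed: cfcao

cfcao


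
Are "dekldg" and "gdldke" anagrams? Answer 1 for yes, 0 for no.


Strings: "dekldg", "gdldke"
Sorted first:  ddegkl
Sorted second: ddegkl
Sorted forms match => anagrams

1


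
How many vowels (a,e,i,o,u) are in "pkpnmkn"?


Input: pkpnmkn
Checking each character:
  'p' at position 0: consonant
  'k' at position 1: consonant
  'p' at position 2: consonant
  'n' at position 3: consonant
  'm' at position 4: consonant
  'k' at position 5: consonant
  'n' at position 6: consonant
Total vowels: 0

0


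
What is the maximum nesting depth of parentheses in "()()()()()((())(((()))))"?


Input: "()()()()()((())(((()))))"
Tracking depth:
  Position 0 '(': depth becomes 1
  Position 1 ')': depth becomes 0
  Position 2 '(': depth becomes 1
  Position 3 ')': depth becomes 0
  Position 4 '(': depth becomes 1
  Position 5 ')': depth becomes 0
  Position 6 '(': depth becomes 1
  Position 7 ')': depth becomes 0
  Position 8 '(': depth becomes 1
  Position 9 ')': depth becomes 0
  Position 10 '(': depth becomes 1
  Position 11 '(': depth becomes 2
  Position 12 '(': depth becomes 3
  Position 13 ')': depth becomes 2
  Position 14 ')': depth becomes 1
  Position 15 '(': depth becomes 2
  Position 16 '(': depth becomes 3
  Position 17 '(': depth becomes 4
  Position 18 '(': depth becomes 5
  Position 19 ')': depth becomes 4
  Position 20 ')': depth becomes 3
  Position 21 ')': depth becomes 2
  Position 22 ')': depth becomes 1
  Position 23 ')': depth becomes 0
Maximum depth reached: 5

5


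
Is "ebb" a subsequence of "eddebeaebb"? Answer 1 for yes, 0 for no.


Check if "ebb" is a subsequence of "eddebeaebb"
Greedy scan:
  Position 0 ('e'): matches sub[0] = 'e'
  Position 1 ('d'): no match needed
  Position 2 ('d'): no match needed
  Position 3 ('e'): no match needed
  Position 4 ('b'): matches sub[1] = 'b'
  Position 5 ('e'): no match needed
  Position 6 ('a'): no match needed
  Position 7 ('e'): no match needed
  Position 8 ('b'): matches sub[2] = 'b'
  Position 9 ('b'): no match needed
All 3 characters matched => is a subsequence

1


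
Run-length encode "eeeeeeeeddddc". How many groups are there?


Input: eeeeeeeeddddc
Scanning for consecutive runs:
  Group 1: 'e' x 8 (positions 0-7)
  Group 2: 'd' x 4 (positions 8-11)
  Group 3: 'c' x 1 (positions 12-12)
Total groups: 3

3


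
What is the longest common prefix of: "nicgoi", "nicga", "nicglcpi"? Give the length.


Words: nicgoi, nicga, nicglcpi
  Position 0: all 'n' => match
  Position 1: all 'i' => match
  Position 2: all 'c' => match
  Position 3: all 'g' => match
  Position 4: ('o', 'a', 'l') => mismatch, stop
LCP = "nicg" (length 4)

4


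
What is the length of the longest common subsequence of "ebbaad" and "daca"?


LCS of "ebbaad" and "daca"
DP table:
           d    a    c    a
      0    0    0    0    0
  e   0    0    0    0    0
  b   0    0    0    0    0
  b   0    0    0    0    0
  a   0    0    1    1    1
  a   0    0    1    1    2
  d   0    1    1    1    2
LCS length = dp[6][4] = 2

2


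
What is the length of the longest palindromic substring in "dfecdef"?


Input: "dfecdef"
Checking substrings for palindromes:
  No multi-char palindromic substrings found
Longest palindromic substring: "d" with length 1

1


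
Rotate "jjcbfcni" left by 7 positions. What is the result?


Input: "jjcbfcni", rotate left by 7
First 7 characters: "jjcbfcn"
Remaining characters: "i"
Concatenate remaining + first: "i" + "jjcbfcn" = "ijjcbfcn"

ijjcbfcn


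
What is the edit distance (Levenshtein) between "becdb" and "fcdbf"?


Computing edit distance: "becdb" -> "fcdbf"
DP table:
           f    c    d    b    f
      0    1    2    3    4    5
  b   1    1    2    3    3    4
  e   2    2    2    3    4    4
  c   3    3    2    3    4    5
  d   4    4    3    2    3    4
  b   5    5    4    3    2    3
Edit distance = dp[5][5] = 3

3


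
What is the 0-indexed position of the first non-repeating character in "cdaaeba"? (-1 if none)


Input: cdaaeba
Character frequencies:
  'a': 3
  'b': 1
  'c': 1
  'd': 1
  'e': 1
Scanning left to right for freq == 1:
  Position 0 ('c'): unique! => answer = 0

0


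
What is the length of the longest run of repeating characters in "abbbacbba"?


Input: "abbbacbba"
Scanning for longest run:
  Position 1 ('b'): new char, reset run to 1
  Position 2 ('b'): continues run of 'b', length=2
  Position 3 ('b'): continues run of 'b', length=3
  Position 4 ('a'): new char, reset run to 1
  Position 5 ('c'): new char, reset run to 1
  Position 6 ('b'): new char, reset run to 1
  Position 7 ('b'): continues run of 'b', length=2
  Position 8 ('a'): new char, reset run to 1
Longest run: 'b' with length 3

3


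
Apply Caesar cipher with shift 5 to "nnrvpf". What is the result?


Caesar cipher: shift "nnrvpf" by 5
  'n' (pos 13) + 5 = pos 18 = 's'
  'n' (pos 13) + 5 = pos 18 = 's'
  'r' (pos 17) + 5 = pos 22 = 'w'
  'v' (pos 21) + 5 = pos 0 = 'a'
  'p' (pos 15) + 5 = pos 20 = 'u'
  'f' (pos 5) + 5 = pos 10 = 'k'
Result: sswauk

sswauk


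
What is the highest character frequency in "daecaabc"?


Input: daecaabc
Character counts:
  'a': 3
  'b': 1
  'c': 2
  'd': 1
  'e': 1
Maximum frequency: 3

3


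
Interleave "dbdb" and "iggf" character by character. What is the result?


Interleaving "dbdb" and "iggf":
  Position 0: 'd' from first, 'i' from second => "di"
  Position 1: 'b' from first, 'g' from second => "bg"
  Position 2: 'd' from first, 'g' from second => "dg"
  Position 3: 'b' from first, 'f' from second => "bf"
Result: dibgdgbf

dibgdgbf


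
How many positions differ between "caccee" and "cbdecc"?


Comparing "caccee" and "cbdecc" position by position:
  Position 0: 'c' vs 'c' => same
  Position 1: 'a' vs 'b' => DIFFER
  Position 2: 'c' vs 'd' => DIFFER
  Position 3: 'c' vs 'e' => DIFFER
  Position 4: 'e' vs 'c' => DIFFER
  Position 5: 'e' vs 'c' => DIFFER
Positions that differ: 5

5


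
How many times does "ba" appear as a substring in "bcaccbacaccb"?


Searching for "ba" in "bcaccbacaccb"
Scanning each position:
  Position 0: "bc" => no
  Position 1: "ca" => no
  Position 2: "ac" => no
  Position 3: "cc" => no
  Position 4: "cb" => no
  Position 5: "ba" => MATCH
  Position 6: "ac" => no
  Position 7: "ca" => no
  Position 8: "ac" => no
  Position 9: "cc" => no
  Position 10: "cb" => no
Total occurrences: 1

1


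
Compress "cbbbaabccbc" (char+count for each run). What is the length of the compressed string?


Input: cbbbaabccbc
Runs:
  'c' x 1 => "c1"
  'b' x 3 => "b3"
  'a' x 2 => "a2"
  'b' x 1 => "b1"
  'c' x 2 => "c2"
  'b' x 1 => "b1"
  'c' x 1 => "c1"
Compressed: "c1b3a2b1c2b1c1"
Compressed length: 14

14


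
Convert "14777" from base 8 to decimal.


Input: "14777" in base 8
Positional expansion:
  Digit '1' (value 1) x 8^4 = 4096
  Digit '4' (value 4) x 8^3 = 2048
  Digit '7' (value 7) x 8^2 = 448
  Digit '7' (value 7) x 8^1 = 56
  Digit '7' (value 7) x 8^0 = 7
Sum = 6655

6655


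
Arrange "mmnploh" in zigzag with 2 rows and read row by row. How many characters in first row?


Zigzag "mmnploh" into 2 rows:
Placing characters:
  'm' => row 0
  'm' => row 1
  'n' => row 0
  'p' => row 1
  'l' => row 0
  'o' => row 1
  'h' => row 0
Rows:
  Row 0: "mnlh"
  Row 1: "mpo"
First row length: 4

4


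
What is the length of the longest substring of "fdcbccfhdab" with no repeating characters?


Input: "fdcbccfhdab"
Sliding window (track last position of each char):
  Position 0 ('f'): window [0,0] length 1 -- new best
  Position 1 ('d'): window [0,1] length 2 -- new best
  Position 2 ('c'): window [0,2] length 3 -- new best
  Position 3 ('b'): window [0,3] length 4 -- new best
  Position 4 ('c'): repeat (last at 2), move window start to 3
  Position 4 ('c'): window [3,4] length 2
  Position 5 ('c'): repeat (last at 4), move window start to 5
  Position 5 ('c'): window [5,5] length 1
  Position 6 ('f'): window [5,6] length 2
  Position 7 ('h'): window [5,7] length 3
  Position 8 ('d'): window [5,8] length 4
  Position 9 ('a'): window [5,9] length 5 -- new best
  Position 10 ('b'): window [5,10] length 6 -- new best
Longest substring with no repeats: "cfhdab" with length 6

6


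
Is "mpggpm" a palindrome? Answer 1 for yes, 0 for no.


Input: mpggpm
Reversed: mpggpm
  Compare pos 0 ('m') with pos 5 ('m'): match
  Compare pos 1 ('p') with pos 4 ('p'): match
  Compare pos 2 ('g') with pos 3 ('g'): match
Result: palindrome

1


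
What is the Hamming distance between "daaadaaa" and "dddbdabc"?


Comparing "daaadaaa" and "dddbdabc" position by position:
  Position 0: 'd' vs 'd' => same
  Position 1: 'a' vs 'd' => differ
  Position 2: 'a' vs 'd' => differ
  Position 3: 'a' vs 'b' => differ
  Position 4: 'd' vs 'd' => same
  Position 5: 'a' vs 'a' => same
  Position 6: 'a' vs 'b' => differ
  Position 7: 'a' vs 'c' => differ
Total differences (Hamming distance): 5

5


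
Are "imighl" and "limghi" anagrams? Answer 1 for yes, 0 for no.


Strings: "imighl", "limghi"
Sorted first:  ghiilm
Sorted second: ghiilm
Sorted forms match => anagrams

1


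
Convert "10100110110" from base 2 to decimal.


Input: "10100110110" in base 2
Positional expansion:
  Digit '1' (value 1) x 2^10 = 1024
  Digit '0' (value 0) x 2^9 = 0
  Digit '1' (value 1) x 2^8 = 256
  Digit '0' (value 0) x 2^7 = 0
  Digit '0' (value 0) x 2^6 = 0
  Digit '1' (value 1) x 2^5 = 32
  Digit '1' (value 1) x 2^4 = 16
  Digit '0' (value 0) x 2^3 = 0
  Digit '1' (value 1) x 2^2 = 4
  Digit '1' (value 1) x 2^1 = 2
  Digit '0' (value 0) x 2^0 = 0
Sum = 1334

1334


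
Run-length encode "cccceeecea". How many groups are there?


Input: cccceeecea
Scanning for consecutive runs:
  Group 1: 'c' x 4 (positions 0-3)
  Group 2: 'e' x 3 (positions 4-6)
  Group 3: 'c' x 1 (positions 7-7)
  Group 4: 'e' x 1 (positions 8-8)
  Group 5: 'a' x 1 (positions 9-9)
Total groups: 5

5


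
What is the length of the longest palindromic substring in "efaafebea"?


Input: "efaafebea"
Checking substrings for palindromes:
  [0:6] "efaafe" (len 6) => palindrome
  [1:5] "faaf" (len 4) => palindrome
  [5:8] "ebe" (len 3) => palindrome
  [2:4] "aa" (len 2) => palindrome
Longest palindromic substring: "efaafe" with length 6

6


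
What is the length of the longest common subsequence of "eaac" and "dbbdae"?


LCS of "eaac" and "dbbdae"
DP table:
           d    b    b    d    a    e
      0    0    0    0    0    0    0
  e   0    0    0    0    0    0    1
  a   0    0    0    0    0    1    1
  a   0    0    0    0    0    1    1
  c   0    0    0    0    0    1    1
LCS length = dp[4][6] = 1

1


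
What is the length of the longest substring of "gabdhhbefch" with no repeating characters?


Input: "gabdhhbefch"
Sliding window (track last position of each char):
  Position 0 ('g'): window [0,0] length 1 -- new best
  Position 1 ('a'): window [0,1] length 2 -- new best
  Position 2 ('b'): window [0,2] length 3 -- new best
  Position 3 ('d'): window [0,3] length 4 -- new best
  Position 4 ('h'): window [0,4] length 5 -- new best
  Position 5 ('h'): repeat (last at 4), move window start to 5
  Position 5 ('h'): window [5,5] length 1
  Position 6 ('b'): window [5,6] length 2
  Position 7 ('e'): window [5,7] length 3
  Position 8 ('f'): window [5,8] length 4
  Position 9 ('c'): window [5,9] length 5
  Position 10 ('h'): repeat (last at 5), move window start to 6
  Position 10 ('h'): window [6,10] length 5
Longest substring with no repeats: "gabdh" with length 5

5


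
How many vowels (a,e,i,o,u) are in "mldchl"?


Input: mldchl
Checking each character:
  'm' at position 0: consonant
  'l' at position 1: consonant
  'd' at position 2: consonant
  'c' at position 3: consonant
  'h' at position 4: consonant
  'l' at position 5: consonant
Total vowels: 0

0


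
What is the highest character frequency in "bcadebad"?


Input: bcadebad
Character counts:
  'a': 2
  'b': 2
  'c': 1
  'd': 2
  'e': 1
Maximum frequency: 2

2


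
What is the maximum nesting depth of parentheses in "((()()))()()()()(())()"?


Input: "((()()))()()()()(())()"
Tracking depth:
  Position 0 '(': depth becomes 1
  Position 1 '(': depth becomes 2
  Position 2 '(': depth becomes 3
  Position 3 ')': depth becomes 2
  Position 4 '(': depth becomes 3
  Position 5 ')': depth becomes 2
  Position 6 ')': depth becomes 1
  Position 7 ')': depth becomes 0
  Position 8 '(': depth becomes 1
  Position 9 ')': depth becomes 0
  Position 10 '(': depth becomes 1
  Position 11 ')': depth becomes 0
  Position 12 '(': depth becomes 1
  Position 13 ')': depth becomes 0
  Position 14 '(': depth becomes 1
  Position 15 ')': depth becomes 0
  Position 16 '(': depth becomes 1
  Position 17 '(': depth becomes 2
  Position 18 ')': depth becomes 1
  Position 19 ')': depth becomes 0
  Position 20 '(': depth becomes 1
  Position 21 ')': depth becomes 0
Maximum depth reached: 3

3


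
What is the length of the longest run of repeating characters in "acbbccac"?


Input: "acbbccac"
Scanning for longest run:
  Position 1 ('c'): new char, reset run to 1
  Position 2 ('b'): new char, reset run to 1
  Position 3 ('b'): continues run of 'b', length=2
  Position 4 ('c'): new char, reset run to 1
  Position 5 ('c'): continues run of 'c', length=2
  Position 6 ('a'): new char, reset run to 1
  Position 7 ('c'): new char, reset run to 1
Longest run: 'b' with length 2

2


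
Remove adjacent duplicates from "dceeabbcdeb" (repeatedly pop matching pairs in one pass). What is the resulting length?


Input: dceeabbcdeb
Stack-based adjacent duplicate removal:
  Read 'd': push. Stack: d
  Read 'c': push. Stack: dc
  Read 'e': push. Stack: dce
  Read 'e': matches stack top 'e' => pop. Stack: dc
  Read 'a': push. Stack: dca
  Read 'b': push. Stack: dcab
  Read 'b': matches stack top 'b' => pop. Stack: dca
  Read 'c': push. Stack: dcac
  Read 'd': push. Stack: dcacd
  Read 'e': push. Stack: dcacde
  Read 'b': push. Stack: dcacdeb
Final stack: "dcacdeb" (length 7)

7


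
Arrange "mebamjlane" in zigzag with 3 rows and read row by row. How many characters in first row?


Zigzag "mebamjlane" into 3 rows:
Placing characters:
  'm' => row 0
  'e' => row 1
  'b' => row 2
  'a' => row 1
  'm' => row 0
  'j' => row 1
  'l' => row 2
  'a' => row 1
  'n' => row 0
  'e' => row 1
Rows:
  Row 0: "mmn"
  Row 1: "eajae"
  Row 2: "bl"
First row length: 3

3


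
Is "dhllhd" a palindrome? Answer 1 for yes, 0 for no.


Input: dhllhd
Reversed: dhllhd
  Compare pos 0 ('d') with pos 5 ('d'): match
  Compare pos 1 ('h') with pos 4 ('h'): match
  Compare pos 2 ('l') with pos 3 ('l'): match
Result: palindrome

1


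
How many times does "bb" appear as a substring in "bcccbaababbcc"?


Searching for "bb" in "bcccbaababbcc"
Scanning each position:
  Position 0: "bc" => no
  Position 1: "cc" => no
  Position 2: "cc" => no
  Position 3: "cb" => no
  Position 4: "ba" => no
  Position 5: "aa" => no
  Position 6: "ab" => no
  Position 7: "ba" => no
  Position 8: "ab" => no
  Position 9: "bb" => MATCH
  Position 10: "bc" => no
  Position 11: "cc" => no
Total occurrences: 1

1


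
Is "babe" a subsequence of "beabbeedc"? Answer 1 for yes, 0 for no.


Check if "babe" is a subsequence of "beabbeedc"
Greedy scan:
  Position 0 ('b'): matches sub[0] = 'b'
  Position 1 ('e'): no match needed
  Position 2 ('a'): matches sub[1] = 'a'
  Position 3 ('b'): matches sub[2] = 'b'
  Position 4 ('b'): no match needed
  Position 5 ('e'): matches sub[3] = 'e'
  Position 6 ('e'): no match needed
  Position 7 ('d'): no match needed
  Position 8 ('c'): no match needed
All 4 characters matched => is a subsequence

1


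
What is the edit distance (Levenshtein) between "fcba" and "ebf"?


Computing edit distance: "fcba" -> "ebf"
DP table:
           e    b    f
      0    1    2    3
  f   1    1    2    2
  c   2    2    2    3
  b   3    3    2    3
  a   4    4    3    3
Edit distance = dp[4][3] = 3

3


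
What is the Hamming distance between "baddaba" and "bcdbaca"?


Comparing "baddaba" and "bcdbaca" position by position:
  Position 0: 'b' vs 'b' => same
  Position 1: 'a' vs 'c' => differ
  Position 2: 'd' vs 'd' => same
  Position 3: 'd' vs 'b' => differ
  Position 4: 'a' vs 'a' => same
  Position 5: 'b' vs 'c' => differ
  Position 6: 'a' vs 'a' => same
Total differences (Hamming distance): 3

3


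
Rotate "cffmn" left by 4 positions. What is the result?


Input: "cffmn", rotate left by 4
First 4 characters: "cffm"
Remaining characters: "n"
Concatenate remaining + first: "n" + "cffm" = "ncffm"

ncffm


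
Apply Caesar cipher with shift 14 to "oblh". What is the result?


Caesar cipher: shift "oblh" by 14
  'o' (pos 14) + 14 = pos 2 = 'c'
  'b' (pos 1) + 14 = pos 15 = 'p'
  'l' (pos 11) + 14 = pos 25 = 'z'
  'h' (pos 7) + 14 = pos 21 = 'v'
Result: cpzv

cpzv


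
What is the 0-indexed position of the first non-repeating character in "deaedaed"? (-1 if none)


Input: deaedaed
Character frequencies:
  'a': 2
  'd': 3
  'e': 3
Scanning left to right for freq == 1:
  Position 0 ('d'): freq=3, skip
  Position 1 ('e'): freq=3, skip
  Position 2 ('a'): freq=2, skip
  Position 3 ('e'): freq=3, skip
  Position 4 ('d'): freq=3, skip
  Position 5 ('a'): freq=2, skip
  Position 6 ('e'): freq=3, skip
  Position 7 ('d'): freq=3, skip
  No unique character found => answer = -1

-1


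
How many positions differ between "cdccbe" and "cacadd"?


Comparing "cdccbe" and "cacadd" position by position:
  Position 0: 'c' vs 'c' => same
  Position 1: 'd' vs 'a' => DIFFER
  Position 2: 'c' vs 'c' => same
  Position 3: 'c' vs 'a' => DIFFER
  Position 4: 'b' vs 'd' => DIFFER
  Position 5: 'e' vs 'd' => DIFFER
Positions that differ: 4

4


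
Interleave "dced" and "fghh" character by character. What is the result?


Interleaving "dced" and "fghh":
  Position 0: 'd' from first, 'f' from second => "df"
  Position 1: 'c' from first, 'g' from second => "cg"
  Position 2: 'e' from first, 'h' from second => "eh"
  Position 3: 'd' from first, 'h' from second => "dh"
Result: dfcgehdh

dfcgehdh


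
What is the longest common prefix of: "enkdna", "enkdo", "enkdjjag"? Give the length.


Words: enkdna, enkdo, enkdjjag
  Position 0: all 'e' => match
  Position 1: all 'n' => match
  Position 2: all 'k' => match
  Position 3: all 'd' => match
  Position 4: ('n', 'o', 'j') => mismatch, stop
LCP = "enkd" (length 4)

4


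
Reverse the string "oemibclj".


Input: oemibclj
Reading characters right to left:
  Position 7: 'j'
  Position 6: 'l'
  Position 5: 'c'
  Position 4: 'b'
  Position 3: 'i'
  Position 2: 'm'
  Position 1: 'e'
  Position 0: 'o'
Reversed: jlcbimeo

jlcbimeo


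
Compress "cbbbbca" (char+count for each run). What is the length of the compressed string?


Input: cbbbbca
Runs:
  'c' x 1 => "c1"
  'b' x 4 => "b4"
  'c' x 1 => "c1"
  'a' x 1 => "a1"
Compressed: "c1b4c1a1"
Compressed length: 8

8


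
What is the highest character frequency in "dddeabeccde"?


Input: dddeabeccde
Character counts:
  'a': 1
  'b': 1
  'c': 2
  'd': 4
  'e': 3
Maximum frequency: 4

4


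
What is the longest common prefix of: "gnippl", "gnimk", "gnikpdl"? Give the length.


Words: gnippl, gnimk, gnikpdl
  Position 0: all 'g' => match
  Position 1: all 'n' => match
  Position 2: all 'i' => match
  Position 3: ('p', 'm', 'k') => mismatch, stop
LCP = "gni" (length 3)

3


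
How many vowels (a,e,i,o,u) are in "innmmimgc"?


Input: innmmimgc
Checking each character:
  'i' at position 0: vowel (running total: 1)
  'n' at position 1: consonant
  'n' at position 2: consonant
  'm' at position 3: consonant
  'm' at position 4: consonant
  'i' at position 5: vowel (running total: 2)
  'm' at position 6: consonant
  'g' at position 7: consonant
  'c' at position 8: consonant
Total vowels: 2

2


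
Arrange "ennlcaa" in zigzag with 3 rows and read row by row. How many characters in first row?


Zigzag "ennlcaa" into 3 rows:
Placing characters:
  'e' => row 0
  'n' => row 1
  'n' => row 2
  'l' => row 1
  'c' => row 0
  'a' => row 1
  'a' => row 2
Rows:
  Row 0: "ec"
  Row 1: "nla"
  Row 2: "na"
First row length: 2

2


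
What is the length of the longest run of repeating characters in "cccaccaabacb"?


Input: "cccaccaabacb"
Scanning for longest run:
  Position 1 ('c'): continues run of 'c', length=2
  Position 2 ('c'): continues run of 'c', length=3
  Position 3 ('a'): new char, reset run to 1
  Position 4 ('c'): new char, reset run to 1
  Position 5 ('c'): continues run of 'c', length=2
  Position 6 ('a'): new char, reset run to 1
  Position 7 ('a'): continues run of 'a', length=2
  Position 8 ('b'): new char, reset run to 1
  Position 9 ('a'): new char, reset run to 1
  Position 10 ('c'): new char, reset run to 1
  Position 11 ('b'): new char, reset run to 1
Longest run: 'c' with length 3

3


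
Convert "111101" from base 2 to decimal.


Input: "111101" in base 2
Positional expansion:
  Digit '1' (value 1) x 2^5 = 32
  Digit '1' (value 1) x 2^4 = 16
  Digit '1' (value 1) x 2^3 = 8
  Digit '1' (value 1) x 2^2 = 4
  Digit '0' (value 0) x 2^1 = 0
  Digit '1' (value 1) x 2^0 = 1
Sum = 61

61


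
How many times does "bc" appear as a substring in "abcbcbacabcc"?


Searching for "bc" in "abcbcbacabcc"
Scanning each position:
  Position 0: "ab" => no
  Position 1: "bc" => MATCH
  Position 2: "cb" => no
  Position 3: "bc" => MATCH
  Position 4: "cb" => no
  Position 5: "ba" => no
  Position 6: "ac" => no
  Position 7: "ca" => no
  Position 8: "ab" => no
  Position 9: "bc" => MATCH
  Position 10: "cc" => no
Total occurrences: 3

3


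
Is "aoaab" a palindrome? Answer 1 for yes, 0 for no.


Input: aoaab
Reversed: baaoa
  Compare pos 0 ('a') with pos 4 ('b'): MISMATCH
  Compare pos 1 ('o') with pos 3 ('a'): MISMATCH
Result: not a palindrome

0


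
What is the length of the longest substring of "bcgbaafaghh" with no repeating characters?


Input: "bcgbaafaghh"
Sliding window (track last position of each char):
  Position 0 ('b'): window [0,0] length 1 -- new best
  Position 1 ('c'): window [0,1] length 2 -- new best
  Position 2 ('g'): window [0,2] length 3 -- new best
  Position 3 ('b'): repeat (last at 0), move window start to 1
  Position 3 ('b'): window [1,3] length 3
  Position 4 ('a'): window [1,4] length 4 -- new best
  Position 5 ('a'): repeat (last at 4), move window start to 5
  Position 5 ('a'): window [5,5] length 1
  Position 6 ('f'): window [5,6] length 2
  Position 7 ('a'): repeat (last at 5), move window start to 6
  Position 7 ('a'): window [6,7] length 2
  Position 8 ('g'): window [6,8] length 3
  Position 9 ('h'): window [6,9] length 4
  Position 10 ('h'): repeat (last at 9), move window start to 10
  Position 10 ('h'): window [10,10] length 1
Longest substring with no repeats: "cgba" with length 4

4


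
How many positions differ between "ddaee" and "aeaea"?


Comparing "ddaee" and "aeaea" position by position:
  Position 0: 'd' vs 'a' => DIFFER
  Position 1: 'd' vs 'e' => DIFFER
  Position 2: 'a' vs 'a' => same
  Position 3: 'e' vs 'e' => same
  Position 4: 'e' vs 'a' => DIFFER
Positions that differ: 3

3


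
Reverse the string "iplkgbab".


Input: iplkgbab
Reading characters right to left:
  Position 7: 'b'
  Position 6: 'a'
  Position 5: 'b'
  Position 4: 'g'
  Position 3: 'k'
  Position 2: 'l'
  Position 1: 'p'
  Position 0: 'i'
Reversed: babgklpi

babgklpi


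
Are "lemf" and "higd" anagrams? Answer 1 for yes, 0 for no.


Strings: "lemf", "higd"
Sorted first:  eflm
Sorted second: dghi
Differ at position 0: 'e' vs 'd' => not anagrams

0


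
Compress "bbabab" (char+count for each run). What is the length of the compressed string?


Input: bbabab
Runs:
  'b' x 2 => "b2"
  'a' x 1 => "a1"
  'b' x 1 => "b1"
  'a' x 1 => "a1"
  'b' x 1 => "b1"
Compressed: "b2a1b1a1b1"
Compressed length: 10

10


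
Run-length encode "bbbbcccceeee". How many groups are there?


Input: bbbbcccceeee
Scanning for consecutive runs:
  Group 1: 'b' x 4 (positions 0-3)
  Group 2: 'c' x 4 (positions 4-7)
  Group 3: 'e' x 4 (positions 8-11)
Total groups: 3

3


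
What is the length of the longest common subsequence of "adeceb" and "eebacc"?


LCS of "adeceb" and "eebacc"
DP table:
           e    e    b    a    c    c
      0    0    0    0    0    0    0
  a   0    0    0    0    1    1    1
  d   0    0    0    0    1    1    1
  e   0    1    1    1    1    1    1
  c   0    1    1    1    1    2    2
  e   0    1    2    2    2    2    2
  b   0    1    2    3    3    3    3
LCS length = dp[6][6] = 3

3


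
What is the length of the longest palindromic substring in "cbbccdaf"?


Input: "cbbccdaf"
Checking substrings for palindromes:
  [0:4] "cbbc" (len 4) => palindrome
  [1:3] "bb" (len 2) => palindrome
  [3:5] "cc" (len 2) => palindrome
Longest palindromic substring: "cbbc" with length 4

4


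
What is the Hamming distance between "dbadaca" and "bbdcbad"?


Comparing "dbadaca" and "bbdcbad" position by position:
  Position 0: 'd' vs 'b' => differ
  Position 1: 'b' vs 'b' => same
  Position 2: 'a' vs 'd' => differ
  Position 3: 'd' vs 'c' => differ
  Position 4: 'a' vs 'b' => differ
  Position 5: 'c' vs 'a' => differ
  Position 6: 'a' vs 'd' => differ
Total differences (Hamming distance): 6

6


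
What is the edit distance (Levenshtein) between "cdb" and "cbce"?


Computing edit distance: "cdb" -> "cbce"
DP table:
           c    b    c    e
      0    1    2    3    4
  c   1    0    1    2    3
  d   2    1    1    2    3
  b   3    2    1    2    3
Edit distance = dp[3][4] = 3

3


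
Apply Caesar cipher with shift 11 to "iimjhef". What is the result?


Caesar cipher: shift "iimjhef" by 11
  'i' (pos 8) + 11 = pos 19 = 't'
  'i' (pos 8) + 11 = pos 19 = 't'
  'm' (pos 12) + 11 = pos 23 = 'x'
  'j' (pos 9) + 11 = pos 20 = 'u'
  'h' (pos 7) + 11 = pos 18 = 's'
  'e' (pos 4) + 11 = pos 15 = 'p'
  'f' (pos 5) + 11 = pos 16 = 'q'
Result: ttxuspq

ttxuspq


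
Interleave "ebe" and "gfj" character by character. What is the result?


Interleaving "ebe" and "gfj":
  Position 0: 'e' from first, 'g' from second => "eg"
  Position 1: 'b' from first, 'f' from second => "bf"
  Position 2: 'e' from first, 'j' from second => "ej"
Result: egbfej

egbfej


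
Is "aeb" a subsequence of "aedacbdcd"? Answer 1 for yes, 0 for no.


Check if "aeb" is a subsequence of "aedacbdcd"
Greedy scan:
  Position 0 ('a'): matches sub[0] = 'a'
  Position 1 ('e'): matches sub[1] = 'e'
  Position 2 ('d'): no match needed
  Position 3 ('a'): no match needed
  Position 4 ('c'): no match needed
  Position 5 ('b'): matches sub[2] = 'b'
  Position 6 ('d'): no match needed
  Position 7 ('c'): no match needed
  Position 8 ('d'): no match needed
All 3 characters matched => is a subsequence

1


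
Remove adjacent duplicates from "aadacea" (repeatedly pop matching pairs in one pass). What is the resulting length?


Input: aadacea
Stack-based adjacent duplicate removal:
  Read 'a': push. Stack: a
  Read 'a': matches stack top 'a' => pop. Stack: (empty)
  Read 'd': push. Stack: d
  Read 'a': push. Stack: da
  Read 'c': push. Stack: dac
  Read 'e': push. Stack: dace
  Read 'a': push. Stack: dacea
Final stack: "dacea" (length 5)

5


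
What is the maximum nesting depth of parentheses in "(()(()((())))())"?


Input: "(()(()((())))())"
Tracking depth:
  Position 0 '(': depth becomes 1
  Position 1 '(': depth becomes 2
  Position 2 ')': depth becomes 1
  Position 3 '(': depth becomes 2
  Position 4 '(': depth becomes 3
  Position 5 ')': depth becomes 2
  Position 6 '(': depth becomes 3
  Position 7 '(': depth becomes 4
  Position 8 '(': depth becomes 5
  Position 9 ')': depth becomes 4
  Position 10 ')': depth becomes 3
  Position 11 ')': depth becomes 2
  Position 12 ')': depth becomes 1
  Position 13 '(': depth becomes 2
  Position 14 ')': depth becomes 1
  Position 15 ')': depth becomes 0
Maximum depth reached: 5

5
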